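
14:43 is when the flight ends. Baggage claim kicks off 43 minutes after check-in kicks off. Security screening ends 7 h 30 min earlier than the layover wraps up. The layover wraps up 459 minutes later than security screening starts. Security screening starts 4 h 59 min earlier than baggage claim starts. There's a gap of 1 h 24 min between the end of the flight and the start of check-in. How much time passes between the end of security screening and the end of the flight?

163 minutes

Check-in starts at 14:43 + 84 min = 16:07.
Baggage claim starts at 16:07 + 43 min = 16:50.
Security screening starts at 16:50 − 299 min = 11:51.
The layover ends at 11:51 + 459 min = 19:30.
Security screening ends at 19:30 − 450 min = 12:00.
From 12:00 to 14:43 is 163 minutes.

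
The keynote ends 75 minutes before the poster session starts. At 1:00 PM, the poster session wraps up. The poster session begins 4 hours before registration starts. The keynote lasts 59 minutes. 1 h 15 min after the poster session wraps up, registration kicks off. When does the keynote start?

8:01 AM

Registration starts at 1:00 PM + 75 min = 2:15 PM.
The poster session starts at 2:15 PM − 240 min = 10:15 AM.
The keynote ends at 10:15 AM − 75 min = 9:00 AM.
The keynote starts at 9:00 AM − 59 min = 8:01 AM.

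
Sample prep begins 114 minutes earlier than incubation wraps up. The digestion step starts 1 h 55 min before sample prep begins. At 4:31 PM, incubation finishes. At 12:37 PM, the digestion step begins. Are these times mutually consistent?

No

Sample prep starts at 4:31 PM − 114 min = 2:37 PM.
The digestion step starts at 2:37 PM − 115 min = 12:42 PM.
But the digestion step is also said to start at 12:37 PM — a 5-minute conflict.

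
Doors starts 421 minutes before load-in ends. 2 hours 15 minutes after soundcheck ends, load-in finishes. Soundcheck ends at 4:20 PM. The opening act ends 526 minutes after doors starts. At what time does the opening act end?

Load-in ends at 4:20 PM + 135 min = 6:35 PM.
Doors starts at 6:35 PM − 421 min = 11:34 AM.
The opening act ends at 11:34 AM + 526 min = 8:20 PM.

8:20 PM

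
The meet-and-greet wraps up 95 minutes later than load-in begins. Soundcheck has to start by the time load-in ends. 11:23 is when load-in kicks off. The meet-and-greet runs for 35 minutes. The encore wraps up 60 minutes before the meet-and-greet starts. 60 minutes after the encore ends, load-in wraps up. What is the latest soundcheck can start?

12:23

The meet-and-greet ends at 11:23 + 95 min = 12:58.
The meet-and-greet starts at 12:58 − 35 min = 12:23.
The encore ends at 12:23 − 60 min = 11:23.
Load-in ends at 11:23 + 60 min = 12:23.
Soundcheck is bounded by load-in, so the latest it can start is 12:23.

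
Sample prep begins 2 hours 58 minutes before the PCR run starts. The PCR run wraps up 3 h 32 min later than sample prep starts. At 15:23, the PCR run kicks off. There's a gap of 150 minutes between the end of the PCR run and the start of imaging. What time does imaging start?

Sample prep starts at 15:23 − 178 min = 12:25.
The PCR run ends at 12:25 + 212 min = 15:57.
Imaging starts at 15:57 + 150 min = 18:27.

18:27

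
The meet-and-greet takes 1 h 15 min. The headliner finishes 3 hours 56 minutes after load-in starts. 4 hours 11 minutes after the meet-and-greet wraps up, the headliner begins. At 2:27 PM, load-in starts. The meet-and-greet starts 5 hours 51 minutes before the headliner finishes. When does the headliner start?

5:58 PM

The headliner ends at 2:27 PM + 236 min = 6:23 PM.
The meet-and-greet starts at 6:23 PM − 351 min = 12:32 PM.
The meet-and-greet ends at 12:32 PM + 75 min = 1:47 PM.
The headliner starts at 1:47 PM + 251 min = 5:58 PM.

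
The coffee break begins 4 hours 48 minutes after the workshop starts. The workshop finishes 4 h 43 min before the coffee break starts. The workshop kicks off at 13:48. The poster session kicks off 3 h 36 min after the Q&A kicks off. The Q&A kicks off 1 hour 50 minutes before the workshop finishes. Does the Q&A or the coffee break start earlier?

the Q&A

The coffee break starts at 13:48 + 288 min = 18:36.
The workshop ends at 18:36 − 283 min = 13:53.
The Q&A starts at 13:53 − 110 min = 12:03.
The Q&A starts at 12:03 and the coffee break starts at 18:36, so the Q&A is first.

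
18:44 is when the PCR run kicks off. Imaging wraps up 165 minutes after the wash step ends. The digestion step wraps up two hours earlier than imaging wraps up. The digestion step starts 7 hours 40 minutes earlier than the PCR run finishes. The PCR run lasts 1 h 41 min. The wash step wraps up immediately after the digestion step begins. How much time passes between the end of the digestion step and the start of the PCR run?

The PCR run ends at 18:44 + 101 min = 20:25.
The digestion step starts at 20:25 − 460 min = 12:45.
So the wash step ends at 12:45.
Imaging ends at 12:45 + 165 min = 15:30.
The digestion step ends at 15:30 − 120 min = 13:30.
From 13:30 to 18:44 is 314 minutes.

314 minutes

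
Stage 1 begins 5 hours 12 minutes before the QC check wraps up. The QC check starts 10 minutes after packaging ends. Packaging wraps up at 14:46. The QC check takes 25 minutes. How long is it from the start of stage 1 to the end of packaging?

4 hours 37 minutes

The QC check starts at 14:46 + 10 min = 14:56.
The QC check ends at 14:56 + 25 min = 15:21.
Stage 1 starts at 15:21 − 312 min = 10:09.
From 10:09 to 14:46 is 4 hours 37 minutes.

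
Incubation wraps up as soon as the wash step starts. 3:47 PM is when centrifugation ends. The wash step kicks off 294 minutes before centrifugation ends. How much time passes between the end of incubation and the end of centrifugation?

The wash step starts at 3:47 PM − 294 min = 10:53 AM.
So incubation ends at 10:53 AM.
From 10:53 AM to 3:47 PM is 4 hours 54 minutes.

4 hours 54 minutes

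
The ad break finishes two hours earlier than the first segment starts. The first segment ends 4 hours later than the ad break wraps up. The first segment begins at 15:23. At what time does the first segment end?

The ad break ends at 15:23 − 120 min = 13:23.
The first segment ends at 13:23 + 240 min = 17:23.

17:23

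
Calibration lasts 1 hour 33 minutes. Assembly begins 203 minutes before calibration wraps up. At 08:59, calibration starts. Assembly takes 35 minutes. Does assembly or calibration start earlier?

Calibration ends at 08:59 + 93 min = 10:32.
Assembly starts at 10:32 − 203 min = 07:09.
Assembly starts at 07:09 and calibration starts at 08:59, so assembly is first.

assembly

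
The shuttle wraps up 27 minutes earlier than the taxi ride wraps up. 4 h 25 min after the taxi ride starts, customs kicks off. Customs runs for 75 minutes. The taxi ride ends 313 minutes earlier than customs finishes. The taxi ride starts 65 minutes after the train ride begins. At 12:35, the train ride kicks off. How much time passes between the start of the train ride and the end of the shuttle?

1 h 5 min

The taxi ride starts at 12:35 + 65 min = 13:40.
Customs starts at 13:40 + 265 min = 18:05.
Customs ends at 18:05 + 75 min = 19:20.
The taxi ride ends at 19:20 − 313 min = 14:07.
The shuttle ends at 14:07 − 27 min = 13:40.
From 12:35 to 13:40 is 1 h 5 min.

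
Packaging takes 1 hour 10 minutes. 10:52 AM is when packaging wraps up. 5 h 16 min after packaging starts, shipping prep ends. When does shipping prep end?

Packaging starts at 10:52 AM − 70 min = 9:42 AM.
Shipping prep ends at 9:42 AM + 316 min = 2:58 PM.

2:58 PM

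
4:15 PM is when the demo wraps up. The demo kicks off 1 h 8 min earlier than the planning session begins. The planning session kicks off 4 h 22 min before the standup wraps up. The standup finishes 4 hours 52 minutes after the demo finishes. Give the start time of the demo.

3:37 PM

The standup ends at 4:15 PM + 292 min = 9:07 PM.
The planning session starts at 9:07 PM − 262 min = 4:45 PM.
The demo starts at 4:45 PM − 68 min = 3:37 PM.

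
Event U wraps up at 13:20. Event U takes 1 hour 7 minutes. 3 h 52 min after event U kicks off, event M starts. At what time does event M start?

16:05

Event U starts at 13:20 − 67 min = 12:13.
Event M starts at 12:13 + 232 min = 16:05.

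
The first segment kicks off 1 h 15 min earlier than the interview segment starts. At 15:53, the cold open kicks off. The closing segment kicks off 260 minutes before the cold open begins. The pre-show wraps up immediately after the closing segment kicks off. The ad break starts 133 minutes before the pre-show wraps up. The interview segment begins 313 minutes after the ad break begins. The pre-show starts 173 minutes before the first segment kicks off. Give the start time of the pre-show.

The closing segment starts at 15:53 − 260 min = 11:33.
So the pre-show ends at 11:33.
The ad break starts at 11:33 − 133 min = 09:20.
The interview segment starts at 09:20 + 313 min = 14:33.
The first segment starts at 14:33 − 75 min = 13:18.
The pre-show starts at 13:18 − 173 min = 10:25.

10:25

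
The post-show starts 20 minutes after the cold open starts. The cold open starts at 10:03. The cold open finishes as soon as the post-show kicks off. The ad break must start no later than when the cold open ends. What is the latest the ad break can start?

10:23

The post-show starts at 10:03 + 20 min = 10:23.
So the cold open ends at 10:23.
The ad break is bounded by the cold open, so the latest it can start is 10:23.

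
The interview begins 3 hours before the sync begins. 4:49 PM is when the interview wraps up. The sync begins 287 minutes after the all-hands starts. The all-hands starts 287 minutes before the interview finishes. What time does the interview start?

The all-hands starts at 4:49 PM − 287 min = 12:02 PM.
The sync starts at 12:02 PM + 287 min = 4:49 PM.
The interview starts at 4:49 PM − 180 min = 1:49 PM.

1:49 PM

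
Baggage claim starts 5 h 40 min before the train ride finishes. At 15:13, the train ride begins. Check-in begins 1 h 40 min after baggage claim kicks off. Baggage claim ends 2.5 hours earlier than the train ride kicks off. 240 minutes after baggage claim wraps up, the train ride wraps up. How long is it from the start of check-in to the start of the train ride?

Baggage claim ends at 15:13 − 150 min = 12:43.
The train ride ends at 12:43 + 240 min = 16:43.
Baggage claim starts at 16:43 − 340 min = 11:03.
Check-in starts at 11:03 + 100 min = 12:43.
From 12:43 to 15:13 is 2 hours 30 minutes.

2 hours 30 minutes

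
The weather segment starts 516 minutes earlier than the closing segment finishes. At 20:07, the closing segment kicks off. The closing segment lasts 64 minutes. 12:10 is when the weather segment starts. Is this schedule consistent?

No

The closing segment ends at 20:07 + 64 min = 21:11.
The weather segment starts at 21:11 − 516 min = 12:35.
But the weather segment is also said to start at 12:10 — a 25-minute conflict.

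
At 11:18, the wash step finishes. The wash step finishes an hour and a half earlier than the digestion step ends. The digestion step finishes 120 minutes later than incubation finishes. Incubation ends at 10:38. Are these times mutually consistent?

No

The digestion step ends at 10:38 + 120 min = 12:38.
The wash step ends at 12:38 − 90 min = 11:08.
But the wash step is also said to end at 11:18 — a 10-minute conflict.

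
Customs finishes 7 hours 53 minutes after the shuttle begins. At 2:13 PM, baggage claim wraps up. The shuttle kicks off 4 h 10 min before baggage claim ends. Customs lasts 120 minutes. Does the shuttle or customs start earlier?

The shuttle starts at 2:13 PM − 250 min = 10:03 AM.
Customs ends at 10:03 AM + 473 min = 5:56 PM.
Customs starts at 5:56 PM − 120 min = 3:56 PM.
The shuttle starts at 10:03 AM and customs starts at 3:56 PM, so the shuttle is first.

the shuttle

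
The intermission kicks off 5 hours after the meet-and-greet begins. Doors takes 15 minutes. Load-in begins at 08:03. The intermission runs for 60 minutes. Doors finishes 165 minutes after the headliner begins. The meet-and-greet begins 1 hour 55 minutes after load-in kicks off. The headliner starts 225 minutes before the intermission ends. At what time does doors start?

14:43

The meet-and-greet starts at 08:03 + 115 min = 09:58.
The intermission starts at 09:58 + 300 min = 14:58.
The intermission ends at 14:58 + 60 min = 15:58.
The headliner starts at 15:58 − 225 min = 12:13.
Doors ends at 12:13 + 165 min = 14:58.
Doors starts at 14:58 − 15 min = 14:43.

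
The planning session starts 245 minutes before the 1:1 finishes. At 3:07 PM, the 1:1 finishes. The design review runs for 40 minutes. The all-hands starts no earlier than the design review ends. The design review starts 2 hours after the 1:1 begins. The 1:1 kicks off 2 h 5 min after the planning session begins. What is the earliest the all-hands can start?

The planning session starts at 3:07 PM − 245 min = 11:02 AM.
The 1:1 starts at 11:02 AM + 125 min = 1:07 PM.
The design review starts at 1:07 PM + 120 min = 3:07 PM.
The design review ends at 3:07 PM + 40 min = 3:47 PM.
The all-hands is bounded by the design review, so the earliest it can start is 3:47 PM.

3:47 PM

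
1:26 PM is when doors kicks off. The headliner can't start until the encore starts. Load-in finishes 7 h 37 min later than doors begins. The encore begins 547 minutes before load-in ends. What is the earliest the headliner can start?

Load-in ends at 1:26 PM + 457 min = 9:03 PM.
The encore starts at 9:03 PM − 547 min = 11:56 AM.
The headliner is bounded by the encore, so the earliest it can start is 11:56 AM.

11:56 AM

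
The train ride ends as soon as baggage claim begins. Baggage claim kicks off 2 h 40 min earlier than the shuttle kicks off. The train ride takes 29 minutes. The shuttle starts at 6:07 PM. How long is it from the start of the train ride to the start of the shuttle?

Baggage claim starts at 6:07 PM − 160 min = 3:27 PM.
So the train ride ends at 3:27 PM.
The train ride starts at 3:27 PM − 29 min = 2:58 PM.
From 2:58 PM to 6:07 PM is 3 hours 9 minutes.

3 hours 9 minutes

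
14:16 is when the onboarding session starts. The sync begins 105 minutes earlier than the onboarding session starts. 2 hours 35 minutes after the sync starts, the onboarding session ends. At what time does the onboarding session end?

15:06

The sync starts at 14:16 − 105 min = 12:31.
The onboarding session ends at 12:31 + 155 min = 15:06.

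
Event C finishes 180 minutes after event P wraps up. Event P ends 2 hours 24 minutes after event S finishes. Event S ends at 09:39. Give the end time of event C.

15:03

Event P ends at 09:39 + 144 min = 12:03.
Event C ends at 12:03 + 180 min = 15:03.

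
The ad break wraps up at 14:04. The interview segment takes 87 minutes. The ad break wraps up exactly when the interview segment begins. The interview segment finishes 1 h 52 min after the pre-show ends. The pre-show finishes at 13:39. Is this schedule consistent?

The interview segment ends at 13:39 + 112 min = 15:31.
The interview segment starts at 15:31 − 87 min = 14:04.
So the ad break ends at 14:04.
That matches the stated 14:04, so the schedule is consistent.

Yes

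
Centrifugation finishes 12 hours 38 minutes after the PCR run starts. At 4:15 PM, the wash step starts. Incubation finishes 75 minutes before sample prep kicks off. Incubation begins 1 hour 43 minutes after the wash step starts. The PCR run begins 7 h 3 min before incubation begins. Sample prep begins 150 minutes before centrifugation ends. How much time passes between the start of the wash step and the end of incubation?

3 hours 33 minutes

Incubation starts at 4:15 PM + 103 min = 5:58 PM.
The PCR run starts at 5:58 PM − 423 min = 10:55 AM.
Centrifugation ends at 10:55 AM + 758 min = 11:33 PM.
Sample prep starts at 11:33 PM − 150 min = 9:03 PM.
Incubation ends at 9:03 PM − 75 min = 7:48 PM.
From 4:15 PM to 7:48 PM is 3 hours 33 minutes.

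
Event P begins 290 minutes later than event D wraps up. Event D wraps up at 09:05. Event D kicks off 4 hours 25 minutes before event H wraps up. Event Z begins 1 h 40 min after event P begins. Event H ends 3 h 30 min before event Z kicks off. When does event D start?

Event P starts at 09:05 + 290 min = 13:55.
Event Z starts at 13:55 + 100 min = 15:35.
Event H ends at 15:35 − 210 min = 12:05.
Event D starts at 12:05 − 265 min = 07:40.

07:40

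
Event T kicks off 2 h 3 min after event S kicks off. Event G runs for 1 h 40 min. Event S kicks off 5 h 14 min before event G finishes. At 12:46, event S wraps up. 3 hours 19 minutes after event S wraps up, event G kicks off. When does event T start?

Event G starts at 12:46 + 199 min = 16:05.
Event G ends at 16:05 + 100 min = 17:45.
Event S starts at 17:45 − 314 min = 12:31.
Event T starts at 12:31 + 123 min = 14:34.

14:34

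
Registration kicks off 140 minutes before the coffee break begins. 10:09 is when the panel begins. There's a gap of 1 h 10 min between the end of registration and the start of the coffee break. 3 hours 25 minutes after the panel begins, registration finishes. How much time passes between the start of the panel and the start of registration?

2 hours 15 minutes

Registration ends at 10:09 + 205 min = 13:34.
The coffee break starts at 13:34 + 70 min = 14:44.
Registration starts at 14:44 − 140 min = 12:24.
From 10:09 to 12:24 is 2 hours 15 minutes.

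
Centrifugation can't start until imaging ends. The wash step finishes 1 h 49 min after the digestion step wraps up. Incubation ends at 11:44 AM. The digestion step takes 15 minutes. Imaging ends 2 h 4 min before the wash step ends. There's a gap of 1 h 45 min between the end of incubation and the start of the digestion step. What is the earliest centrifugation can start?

1:29 PM

The digestion step starts at 11:44 AM + 105 min = 1:29 PM.
The digestion step ends at 1:29 PM + 15 min = 1:44 PM.
The wash step ends at 1:44 PM + 109 min = 3:33 PM.
Imaging ends at 3:33 PM − 124 min = 1:29 PM.
Centrifugation is bounded by imaging, so the earliest it can start is 1:29 PM.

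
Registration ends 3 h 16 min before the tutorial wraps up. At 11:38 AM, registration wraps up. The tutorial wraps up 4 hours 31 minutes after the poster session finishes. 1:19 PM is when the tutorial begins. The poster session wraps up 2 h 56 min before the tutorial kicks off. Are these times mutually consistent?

The poster session ends at 1:19 PM − 176 min = 10:23 AM.
The tutorial ends at 10:23 AM + 271 min = 2:54 PM.
Registration ends at 2:54 PM − 196 min = 11:38 AM.
That matches the stated 11:38 AM, so the schedule is consistent.

Yes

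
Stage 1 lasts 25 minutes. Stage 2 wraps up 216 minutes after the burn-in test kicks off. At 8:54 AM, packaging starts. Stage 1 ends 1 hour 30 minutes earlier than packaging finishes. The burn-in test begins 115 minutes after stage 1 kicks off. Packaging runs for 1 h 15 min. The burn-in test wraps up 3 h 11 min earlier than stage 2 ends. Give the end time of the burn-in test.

10:34 AM

Packaging ends at 8:54 AM + 75 min = 10:09 AM.
Stage 1 ends at 10:09 AM − 90 min = 8:39 AM.
Stage 1 starts at 8:39 AM − 25 min = 8:14 AM.
The burn-in test starts at 8:14 AM + 115 min = 10:09 AM.
Stage 2 ends at 10:09 AM + 216 min = 1:45 PM.
The burn-in test ends at 1:45 PM − 191 min = 10:34 AM.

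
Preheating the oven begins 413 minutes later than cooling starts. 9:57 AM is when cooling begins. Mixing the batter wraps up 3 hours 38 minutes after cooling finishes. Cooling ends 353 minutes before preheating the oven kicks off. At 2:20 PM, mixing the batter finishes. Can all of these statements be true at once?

Preheating the oven starts at 9:57 AM + 413 min = 4:50 PM.
Cooling ends at 4:50 PM − 353 min = 10:57 AM.
Mixing the batter ends at 10:57 AM + 218 min = 2:35 PM.
But mixing the batter is also said to end at 2:20 PM — a 15-minute conflict.

No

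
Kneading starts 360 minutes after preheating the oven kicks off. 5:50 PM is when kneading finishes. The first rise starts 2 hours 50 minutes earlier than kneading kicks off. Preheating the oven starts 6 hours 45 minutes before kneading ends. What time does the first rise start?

2:15 PM

Preheating the oven starts at 5:50 PM − 405 min = 11:05 AM.
Kneading starts at 11:05 AM + 360 min = 5:05 PM.
The first rise starts at 5:05 PM − 170 min = 2:15 PM.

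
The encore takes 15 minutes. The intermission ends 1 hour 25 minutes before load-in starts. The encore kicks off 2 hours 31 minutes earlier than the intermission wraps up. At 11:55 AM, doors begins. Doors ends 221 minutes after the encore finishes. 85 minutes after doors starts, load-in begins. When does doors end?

Load-in starts at 11:55 AM + 85 min = 1:20 PM.
The intermission ends at 1:20 PM − 85 min = 11:55 AM.
The encore starts at 11:55 AM − 151 min = 9:24 AM.
The encore ends at 9:24 AM + 15 min = 9:39 AM.
Doors ends at 9:39 AM + 221 min = 1:20 PM.

1:20 PM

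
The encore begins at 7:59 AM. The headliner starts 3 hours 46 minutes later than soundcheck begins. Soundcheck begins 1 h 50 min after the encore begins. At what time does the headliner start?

Soundcheck starts at 7:59 AM + 110 min = 9:49 AM.
The headliner starts at 9:49 AM + 226 min = 1:35 PM.

1:35 PM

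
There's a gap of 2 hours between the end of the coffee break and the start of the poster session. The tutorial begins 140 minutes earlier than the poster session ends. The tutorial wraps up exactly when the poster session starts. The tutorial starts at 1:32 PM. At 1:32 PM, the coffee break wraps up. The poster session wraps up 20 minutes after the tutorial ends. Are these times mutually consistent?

The poster session starts at 1:32 PM + 120 min = 3:32 PM.
So the tutorial ends at 3:32 PM.
The poster session ends at 3:32 PM + 20 min = 3:52 PM.
The tutorial starts at 3:52 PM − 140 min = 1:32 PM.
That matches the stated 1:32 PM, so the schedule is consistent.

Yes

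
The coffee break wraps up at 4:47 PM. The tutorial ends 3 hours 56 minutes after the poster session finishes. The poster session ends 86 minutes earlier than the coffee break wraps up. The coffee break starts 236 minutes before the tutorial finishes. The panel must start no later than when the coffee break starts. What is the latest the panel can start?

The poster session ends at 4:47 PM − 86 min = 3:21 PM.
The tutorial ends at 3:21 PM + 236 min = 7:17 PM.
The coffee break starts at 7:17 PM − 236 min = 3:21 PM.
The panel is bounded by the coffee break, so the latest it can start is 3:21 PM.

3:21 PM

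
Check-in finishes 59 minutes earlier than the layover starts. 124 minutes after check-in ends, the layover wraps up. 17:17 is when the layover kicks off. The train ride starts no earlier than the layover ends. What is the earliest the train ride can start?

Check-in ends at 17:17 − 59 min = 16:18.
The layover ends at 16:18 + 124 min = 18:22.
The train ride is bounded by the layover, so the earliest it can start is 18:22.

18:22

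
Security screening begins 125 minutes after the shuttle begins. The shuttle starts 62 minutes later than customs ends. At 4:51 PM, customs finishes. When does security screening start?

7:58 PM

The shuttle starts at 4:51 PM + 62 min = 5:53 PM.
Security screening starts at 5:53 PM + 125 min = 7:58 PM.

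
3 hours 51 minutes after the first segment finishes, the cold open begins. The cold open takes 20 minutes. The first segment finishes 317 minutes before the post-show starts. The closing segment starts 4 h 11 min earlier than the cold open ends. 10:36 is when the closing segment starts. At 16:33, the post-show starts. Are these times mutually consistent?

The first segment ends at 16:33 − 317 min = 11:16.
The cold open starts at 11:16 + 231 min = 15:07.
The cold open ends at 15:07 + 20 min = 15:27.
The closing segment starts at 15:27 − 251 min = 11:16.
But the closing segment is also said to start at 10:36 — a 40-minute conflict.

No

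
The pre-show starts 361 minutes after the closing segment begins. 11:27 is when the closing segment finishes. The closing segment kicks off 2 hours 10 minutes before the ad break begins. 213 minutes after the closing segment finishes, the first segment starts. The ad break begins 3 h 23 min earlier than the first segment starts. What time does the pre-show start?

The first segment starts at 11:27 + 213 min = 15:00.
The ad break starts at 15:00 − 203 min = 11:37.
The closing segment starts at 11:37 − 130 min = 09:27.
The pre-show starts at 09:27 + 361 min = 15:28.

15:28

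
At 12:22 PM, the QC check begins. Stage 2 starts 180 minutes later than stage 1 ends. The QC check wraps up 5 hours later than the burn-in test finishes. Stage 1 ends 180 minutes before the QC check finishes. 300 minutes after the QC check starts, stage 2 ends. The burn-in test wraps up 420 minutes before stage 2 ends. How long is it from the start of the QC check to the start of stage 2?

Stage 2 ends at 12:22 PM + 300 min = 5:22 PM.
The burn-in test ends at 5:22 PM − 420 min = 10:22 AM.
The QC check ends at 10:22 AM + 300 min = 3:22 PM.
Stage 1 ends at 3:22 PM − 180 min = 12:22 PM.
Stage 2 starts at 12:22 PM + 180 min = 3:22 PM.
From 12:22 PM to 3:22 PM is 3 hours.

3 hours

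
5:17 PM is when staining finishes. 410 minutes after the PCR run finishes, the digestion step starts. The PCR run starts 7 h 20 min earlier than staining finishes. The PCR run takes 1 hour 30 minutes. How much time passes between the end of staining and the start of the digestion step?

60 minutes

The PCR run starts at 5:17 PM − 440 min = 9:57 AM.
The PCR run ends at 9:57 AM + 90 min = 11:27 AM.
The digestion step starts at 11:27 AM + 410 min = 6:17 PM.
From 5:17 PM to 6:17 PM is 60 minutes.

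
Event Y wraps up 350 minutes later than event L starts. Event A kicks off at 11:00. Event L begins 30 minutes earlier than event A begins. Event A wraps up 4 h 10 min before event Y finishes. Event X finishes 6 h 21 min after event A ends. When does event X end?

Event L starts at 11:00 − 30 min = 10:30.
Event Y ends at 10:30 + 350 min = 16:20.
Event A ends at 16:20 − 250 min = 12:10.
Event X ends at 12:10 + 381 min = 18:31.

18:31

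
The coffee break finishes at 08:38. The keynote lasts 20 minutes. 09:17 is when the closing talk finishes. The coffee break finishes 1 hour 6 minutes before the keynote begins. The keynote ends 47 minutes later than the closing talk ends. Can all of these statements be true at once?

Yes

The keynote ends at 09:17 + 47 min = 10:04.
The keynote starts at 10:04 − 20 min = 09:44.
The coffee break ends at 09:44 − 66 min = 08:38.
That matches the stated 08:38, so the schedule is consistent.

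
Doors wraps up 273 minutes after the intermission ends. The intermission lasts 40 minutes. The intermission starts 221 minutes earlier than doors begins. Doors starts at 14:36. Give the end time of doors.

16:08

The intermission starts at 14:36 − 221 min = 10:55.
The intermission ends at 10:55 + 40 min = 11:35.
Doors ends at 11:35 + 273 min = 16:08.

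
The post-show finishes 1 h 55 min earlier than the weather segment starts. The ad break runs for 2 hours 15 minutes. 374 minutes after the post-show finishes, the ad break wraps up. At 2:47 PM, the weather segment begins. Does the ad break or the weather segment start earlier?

The post-show ends at 2:47 PM − 115 min = 12:52 PM.
The ad break ends at 12:52 PM + 374 min = 7:06 PM.
The ad break starts at 7:06 PM − 135 min = 4:51 PM.
The ad break starts at 4:51 PM and the weather segment starts at 2:47 PM, so the weather segment is first.

the weather segment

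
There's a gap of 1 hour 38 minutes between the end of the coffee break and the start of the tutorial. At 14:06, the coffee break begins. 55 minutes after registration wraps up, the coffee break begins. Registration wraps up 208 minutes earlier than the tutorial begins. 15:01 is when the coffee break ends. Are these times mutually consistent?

Yes

The tutorial starts at 15:01 + 98 min = 16:39.
Registration ends at 16:39 − 208 min = 13:11.
The coffee break starts at 13:11 + 55 min = 14:06.
That matches the stated 14:06, so the schedule is consistent.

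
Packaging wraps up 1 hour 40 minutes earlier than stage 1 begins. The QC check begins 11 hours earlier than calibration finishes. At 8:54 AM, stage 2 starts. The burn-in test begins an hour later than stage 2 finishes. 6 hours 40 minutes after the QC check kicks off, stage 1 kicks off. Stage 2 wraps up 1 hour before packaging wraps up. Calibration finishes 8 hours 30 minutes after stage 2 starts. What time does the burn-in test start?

Calibration ends at 8:54 AM + 510 min = 5:24 PM.
The QC check starts at 5:24 PM − 660 min = 6:24 AM.
Stage 1 starts at 6:24 AM + 400 min = 1:04 PM.
Packaging ends at 1:04 PM − 100 min = 11:24 AM.
Stage 2 ends at 11:24 AM − 60 min = 10:24 AM.
The burn-in test starts at 10:24 AM + 60 min = 11:24 AM.

11:24 AM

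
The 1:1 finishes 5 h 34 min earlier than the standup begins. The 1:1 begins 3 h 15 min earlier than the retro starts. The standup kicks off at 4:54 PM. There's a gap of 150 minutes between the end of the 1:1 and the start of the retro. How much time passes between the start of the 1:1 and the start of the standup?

6 hours 19 minutes

The 1:1 ends at 4:54 PM − 334 min = 11:20 AM.
The retro starts at 11:20 AM + 150 min = 1:50 PM.
The 1:1 starts at 1:50 PM − 195 min = 10:35 AM.
From 10:35 AM to 4:54 PM is 6 hours 19 minutes.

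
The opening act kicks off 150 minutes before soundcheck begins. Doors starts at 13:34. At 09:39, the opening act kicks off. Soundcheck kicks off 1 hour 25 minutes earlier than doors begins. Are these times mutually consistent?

Yes

Soundcheck starts at 13:34 − 85 min = 12:09.
The opening act starts at 12:09 − 150 min = 09:39.
That matches the stated 09:39, so the schedule is consistent.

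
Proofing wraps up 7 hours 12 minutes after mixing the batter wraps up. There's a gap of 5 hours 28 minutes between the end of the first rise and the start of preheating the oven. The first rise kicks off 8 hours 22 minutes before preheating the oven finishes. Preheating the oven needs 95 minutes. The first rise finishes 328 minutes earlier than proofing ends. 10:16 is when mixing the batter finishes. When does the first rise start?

10:41

Proofing ends at 10:16 + 432 min = 17:28.
The first rise ends at 17:28 − 328 min = 12:00.
Preheating the oven starts at 12:00 + 328 min = 17:28.
Preheating the oven ends at 17:28 + 95 min = 19:03.
The first rise starts at 19:03 − 502 min = 10:41.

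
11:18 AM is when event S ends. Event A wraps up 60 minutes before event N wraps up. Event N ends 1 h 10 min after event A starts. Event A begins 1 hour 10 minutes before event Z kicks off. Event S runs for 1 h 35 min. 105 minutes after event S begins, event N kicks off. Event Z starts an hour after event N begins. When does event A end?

11:28 AM

Event S starts at 11:18 AM − 95 min = 9:43 AM.
Event N starts at 9:43 AM + 105 min = 11:28 AM.
Event Z starts at 11:28 AM + 60 min = 12:28 PM.
Event A starts at 12:28 PM − 70 min = 11:18 AM.
Event N ends at 11:18 AM + 70 min = 12:28 PM.
Event A ends at 12:28 PM − 60 min = 11:28 AM.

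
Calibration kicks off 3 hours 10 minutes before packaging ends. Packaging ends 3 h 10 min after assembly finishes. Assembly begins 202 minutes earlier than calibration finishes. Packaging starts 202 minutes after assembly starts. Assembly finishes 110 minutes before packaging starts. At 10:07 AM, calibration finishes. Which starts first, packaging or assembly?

assembly

Assembly starts at 10:07 AM − 202 min = 6:45 AM.
Packaging starts at 6:45 AM + 202 min = 10:07 AM.
Packaging starts at 10:07 AM and assembly starts at 6:45 AM, so assembly is first.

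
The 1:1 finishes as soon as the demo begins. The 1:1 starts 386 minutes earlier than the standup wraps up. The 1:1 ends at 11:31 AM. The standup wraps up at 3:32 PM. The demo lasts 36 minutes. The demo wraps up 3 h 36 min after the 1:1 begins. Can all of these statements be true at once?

No

The 1:1 starts at 3:32 PM − 386 min = 9:06 AM.
The demo ends at 9:06 AM + 216 min = 12:42 PM.
The demo starts at 12:42 PM − 36 min = 12:06 PM.
So the 1:1 ends at 12:06 PM.
But the 1:1 is also said to end at 11:31 AM — a 35-minute conflict.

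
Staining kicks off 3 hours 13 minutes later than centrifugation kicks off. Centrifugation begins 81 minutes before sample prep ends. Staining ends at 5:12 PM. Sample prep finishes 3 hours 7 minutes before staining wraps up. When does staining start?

Sample prep ends at 5:12 PM − 187 min = 2:05 PM.
Centrifugation starts at 2:05 PM − 81 min = 12:44 PM.
Staining starts at 12:44 PM + 193 min = 3:57 PM.

3:57 PM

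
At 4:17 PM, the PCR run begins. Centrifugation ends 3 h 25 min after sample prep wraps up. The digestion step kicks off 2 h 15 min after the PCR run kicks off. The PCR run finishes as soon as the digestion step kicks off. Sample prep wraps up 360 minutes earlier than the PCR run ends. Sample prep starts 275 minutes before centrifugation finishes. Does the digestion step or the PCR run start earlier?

the PCR run

The digestion step starts at 4:17 PM + 135 min = 6:32 PM.
The digestion step starts at 6:32 PM and the PCR run starts at 4:17 PM, so the PCR run is first.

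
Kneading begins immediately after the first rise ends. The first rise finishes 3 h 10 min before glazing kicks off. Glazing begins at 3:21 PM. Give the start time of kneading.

The first rise ends at 3:21 PM − 190 min = 12:11 PM.
So kneading starts at 12:11 PM.

12:11 PM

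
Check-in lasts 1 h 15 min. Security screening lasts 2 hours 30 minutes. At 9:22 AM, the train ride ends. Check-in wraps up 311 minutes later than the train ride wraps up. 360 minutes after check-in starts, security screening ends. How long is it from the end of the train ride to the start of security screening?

7 hours 26 minutes

Check-in ends at 9:22 AM + 311 min = 2:33 PM.
Check-in starts at 2:33 PM − 75 min = 1:18 PM.
Security screening ends at 1:18 PM + 360 min = 7:18 PM.
Security screening starts at 7:18 PM − 150 min = 4:48 PM.
From 9:22 AM to 4:48 PM is 7 hours 26 minutes.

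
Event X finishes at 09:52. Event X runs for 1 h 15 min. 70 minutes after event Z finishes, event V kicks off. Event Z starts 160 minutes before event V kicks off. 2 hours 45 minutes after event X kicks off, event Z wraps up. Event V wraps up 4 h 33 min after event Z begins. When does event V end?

14:25

Event X starts at 09:52 − 75 min = 08:37.
Event Z ends at 08:37 + 165 min = 11:22.
Event V starts at 11:22 + 70 min = 12:32.
Event Z starts at 12:32 − 160 min = 09:52.
Event V ends at 09:52 + 273 min = 14:25.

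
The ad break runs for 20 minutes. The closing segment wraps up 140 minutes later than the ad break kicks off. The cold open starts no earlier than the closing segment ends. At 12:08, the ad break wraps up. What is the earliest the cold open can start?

14:08

The ad break starts at 12:08 − 20 min = 11:48.
The closing segment ends at 11:48 + 140 min = 14:08.
The cold open is bounded by the closing segment, so the earliest it can start is 14:08.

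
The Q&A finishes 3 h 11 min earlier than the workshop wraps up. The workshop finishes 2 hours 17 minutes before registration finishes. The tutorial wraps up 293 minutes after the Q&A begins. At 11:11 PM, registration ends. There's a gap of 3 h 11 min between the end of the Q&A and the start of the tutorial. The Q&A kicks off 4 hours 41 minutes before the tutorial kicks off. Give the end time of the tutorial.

The workshop ends at 11:11 PM − 137 min = 8:54 PM.
The Q&A ends at 8:54 PM − 191 min = 5:43 PM.
The tutorial starts at 5:43 PM + 191 min = 8:54 PM.
The Q&A starts at 8:54 PM − 281 min = 4:13 PM.
The tutorial ends at 4:13 PM + 293 min = 9:06 PM.

9:06 PM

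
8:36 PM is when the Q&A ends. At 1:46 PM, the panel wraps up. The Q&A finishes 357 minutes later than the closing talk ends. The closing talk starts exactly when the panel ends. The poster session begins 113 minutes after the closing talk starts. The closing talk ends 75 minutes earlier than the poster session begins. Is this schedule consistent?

The closing talk starts at 1:46 PM.
The poster session starts at 1:46 PM + 113 min = 3:39 PM.
The closing talk ends at 3:39 PM − 75 min = 2:24 PM.
The Q&A ends at 2:24 PM + 357 min = 8:21 PM.
But the Q&A is also said to end at 8:36 PM — a 15-minute conflict.

No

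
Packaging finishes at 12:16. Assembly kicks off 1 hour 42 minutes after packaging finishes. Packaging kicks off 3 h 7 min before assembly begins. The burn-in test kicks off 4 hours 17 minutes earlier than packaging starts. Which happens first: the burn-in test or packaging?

Assembly starts at 12:16 + 102 min = 13:58.
Packaging starts at 13:58 − 187 min = 10:51.
The burn-in test starts at 10:51 − 257 min = 06:34.
The burn-in test starts at 06:34 and packaging starts at 10:51, so the burn-in test is first.

the burn-in test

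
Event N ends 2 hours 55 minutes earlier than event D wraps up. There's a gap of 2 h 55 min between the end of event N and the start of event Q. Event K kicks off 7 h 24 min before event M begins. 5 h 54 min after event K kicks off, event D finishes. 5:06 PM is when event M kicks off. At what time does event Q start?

Event K starts at 5:06 PM − 444 min = 9:42 AM.
Event D ends at 9:42 AM + 354 min = 3:36 PM.
Event N ends at 3:36 PM − 175 min = 12:41 PM.
Event Q starts at 12:41 PM + 175 min = 3:36 PM.

3:36 PM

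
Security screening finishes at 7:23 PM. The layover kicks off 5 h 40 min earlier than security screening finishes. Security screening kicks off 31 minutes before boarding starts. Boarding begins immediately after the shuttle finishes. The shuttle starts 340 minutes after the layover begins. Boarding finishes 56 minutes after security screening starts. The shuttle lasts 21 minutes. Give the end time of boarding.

8:09 PM

The layover starts at 7:23 PM − 340 min = 1:43 PM.
The shuttle starts at 1:43 PM + 340 min = 7:23 PM.
The shuttle ends at 7:23 PM + 21 min = 7:44 PM.
So boarding starts at 7:44 PM.
Security screening starts at 7:44 PM − 31 min = 7:13 PM.
Boarding ends at 7:13 PM + 56 min = 8:09 PM.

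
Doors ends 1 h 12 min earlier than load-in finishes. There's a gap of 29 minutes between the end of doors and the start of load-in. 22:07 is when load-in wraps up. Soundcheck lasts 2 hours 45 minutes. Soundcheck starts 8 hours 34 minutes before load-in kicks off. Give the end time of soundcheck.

Doors ends at 22:07 − 72 min = 20:55.
Load-in starts at 20:55 + 29 min = 21:24.
Soundcheck starts at 21:24 − 514 min = 12:50.
Soundcheck ends at 12:50 + 165 min = 15:35.

15:35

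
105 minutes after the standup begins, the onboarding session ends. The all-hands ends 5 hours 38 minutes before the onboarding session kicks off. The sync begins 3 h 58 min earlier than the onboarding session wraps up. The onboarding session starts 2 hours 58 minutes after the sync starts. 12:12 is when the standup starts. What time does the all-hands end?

The onboarding session ends at 12:12 + 105 min = 13:57.
The sync starts at 13:57 − 238 min = 09:59.
The onboarding session starts at 09:59 + 178 min = 12:57.
The all-hands ends at 12:57 − 338 min = 07:19.

07:19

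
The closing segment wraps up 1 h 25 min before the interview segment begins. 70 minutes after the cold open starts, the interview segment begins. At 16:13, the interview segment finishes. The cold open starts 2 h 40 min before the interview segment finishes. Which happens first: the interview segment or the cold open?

the cold open

The cold open starts at 16:13 − 160 min = 13:33.
The interview segment starts at 13:33 + 70 min = 14:43.
The interview segment starts at 14:43 and the cold open starts at 13:33, so the cold open is first.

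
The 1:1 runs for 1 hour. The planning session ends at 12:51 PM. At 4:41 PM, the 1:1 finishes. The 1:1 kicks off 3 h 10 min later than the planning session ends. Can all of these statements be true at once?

No

The 1:1 starts at 12:51 PM + 190 min = 4:01 PM.
The 1:1 ends at 4:01 PM + 60 min = 5:01 PM.
But the 1:1 is also said to end at 4:41 PM — a 20-minute conflict.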